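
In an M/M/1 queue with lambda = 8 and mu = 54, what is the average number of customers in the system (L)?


rho = 8/54; L = rho/(1-rho) = 0.17

0.17


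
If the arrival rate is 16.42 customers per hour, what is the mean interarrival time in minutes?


Mean interarrival time = 60/lambda = 60/16.42 = 3.65 minutes

3.65 minutes


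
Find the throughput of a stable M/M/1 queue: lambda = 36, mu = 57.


For a stable queue (lambda < mu), throughput = lambda = 36 per hour

36 per hour


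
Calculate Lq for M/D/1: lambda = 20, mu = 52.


M/D/1: Lq = rho^2 / (2*(1-rho)) where rho = 20/52; Lq = 0.12

0.12


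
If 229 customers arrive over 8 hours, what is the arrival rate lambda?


lambda = total arrivals / time = 229 / 8 = 28.63 per hour

28.63 per hour


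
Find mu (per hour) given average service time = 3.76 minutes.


mu = 60 / avg_service_time = 60 / 3.76 = 15.96 per hour

15.96 per hour


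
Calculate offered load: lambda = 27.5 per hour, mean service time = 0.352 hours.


Offered load a = lambda * E[S] = 27.5 * 0.352 = 9.68 Erlangs

9.68 Erlangs


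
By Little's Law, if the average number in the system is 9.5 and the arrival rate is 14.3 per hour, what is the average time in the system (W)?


W = L / lambda = 9.5 / 14.3 = 0.6643 hours

0.6643 hours


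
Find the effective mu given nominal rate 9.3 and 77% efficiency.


Effective rate = mu * efficiency = 9.3 * 0.77 = 7.16 per hour

7.16 per hour


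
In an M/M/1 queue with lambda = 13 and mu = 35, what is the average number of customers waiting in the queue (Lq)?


rho = 13/35; Lq = rho^2/(1-rho) = 0.22

0.22


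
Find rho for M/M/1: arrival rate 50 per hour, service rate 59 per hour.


rho = lambda/mu = 50/59 = 0.8475

0.8475


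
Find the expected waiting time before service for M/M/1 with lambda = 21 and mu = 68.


rho = 21/68; Wq = rho/(mu - lambda) = 0.0066 hours

0.0066 hours


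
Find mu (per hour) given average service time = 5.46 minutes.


mu = 60 / avg_service_time = 60 / 5.46 = 10.99 per hour

10.99 per hour


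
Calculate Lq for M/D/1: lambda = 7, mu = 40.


M/D/1: Lq = rho^2 / (2*(1-rho)) where rho = 7/40; Lq = 0.02

0.02


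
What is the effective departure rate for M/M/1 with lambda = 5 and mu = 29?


For a stable queue (lambda < mu), throughput = lambda = 5 per hour

5 per hour


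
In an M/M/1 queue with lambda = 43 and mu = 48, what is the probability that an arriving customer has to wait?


P(wait) = rho = lambda/mu = 43/48 = 0.8958

0.8958


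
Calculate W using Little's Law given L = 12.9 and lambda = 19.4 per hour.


W = L / lambda = 12.9 / 19.4 = 0.6649 hours

0.6649 hours


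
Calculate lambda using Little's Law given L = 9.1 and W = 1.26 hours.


lambda = L / W = 9.1 / 1.26 = 7.22 per hour

7.22 per hour


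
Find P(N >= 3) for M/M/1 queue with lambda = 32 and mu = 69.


P(N >= 3) = rho^3 = (32/69)^3 = 0.0997

0.0997


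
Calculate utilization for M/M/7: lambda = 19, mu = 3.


rho = lambda/(c*mu) = 19/(7*3) = 0.9048

0.9048


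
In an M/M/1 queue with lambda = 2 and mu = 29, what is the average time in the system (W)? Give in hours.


W = 1/(mu - lambda) = 1/(29 - 2) = 0.037 hours

0.037 hours


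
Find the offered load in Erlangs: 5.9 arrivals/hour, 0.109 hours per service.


Offered load a = lambda * E[S] = 5.9 * 0.109 = 0.64 Erlangs

0.64 Erlangs


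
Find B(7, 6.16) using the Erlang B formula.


B(N,A) = (A^N/N!) / sum(A^k/k!, k=0..N) with N=7, A=6.16 = 0.1955

0.1955


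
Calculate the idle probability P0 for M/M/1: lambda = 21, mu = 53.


P0 = 1 - rho = 1 - 21/53 = 0.6038

0.6038


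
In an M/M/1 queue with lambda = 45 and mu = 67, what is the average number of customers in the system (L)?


rho = 45/67; L = rho/(1-rho) = 2.05

2.05


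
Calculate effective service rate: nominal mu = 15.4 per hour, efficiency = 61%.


Effective rate = mu * efficiency = 15.4 * 0.61 = 9.39 per hour

9.39 per hour


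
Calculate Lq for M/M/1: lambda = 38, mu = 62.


rho = 38/62; Lq = rho^2/(1-rho) = 0.97

0.97


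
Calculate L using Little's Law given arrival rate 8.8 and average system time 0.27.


L = lambda * W = 8.8 * 0.27 = 2.38

2.38


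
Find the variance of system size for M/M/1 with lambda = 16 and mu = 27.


rho = 16/27; Var(N) = rho/(1-rho)^2 = 3.57

3.57


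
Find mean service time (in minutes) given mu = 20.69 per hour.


Mean service time = 60/mu = 60/20.69 = 2.9 minutes

2.9 minutes


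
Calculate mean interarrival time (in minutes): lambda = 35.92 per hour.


Mean interarrival time = 60/lambda = 60/35.92 = 1.67 minutes

1.67 minutes


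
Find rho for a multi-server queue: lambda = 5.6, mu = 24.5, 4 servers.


rho = lambda / (c * mu) = 5.6 / (4 * 24.5) = 0.0571

0.0571


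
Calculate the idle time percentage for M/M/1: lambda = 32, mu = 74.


Idle fraction = (1 - rho) * 100 = (1 - 32/74) * 100 = 56.8%

56.8%


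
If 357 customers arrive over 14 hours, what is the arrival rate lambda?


lambda = total arrivals / time = 357 / 14 = 25.5 per hour

25.5 per hour


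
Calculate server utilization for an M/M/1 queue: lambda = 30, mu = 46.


rho = lambda/mu = 30/46 = 0.6522

0.6522


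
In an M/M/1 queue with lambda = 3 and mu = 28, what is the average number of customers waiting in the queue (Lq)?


rho = 3/28; Lq = rho^2/(1-rho) = 0.01

0.01


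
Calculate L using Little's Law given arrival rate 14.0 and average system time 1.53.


L = lambda * W = 14.0 * 1.53 = 21.42

21.42


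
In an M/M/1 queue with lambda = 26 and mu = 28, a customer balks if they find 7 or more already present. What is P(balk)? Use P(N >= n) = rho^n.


P(N >= 7) = rho^7 = (26/28)^7 = 0.5953

0.5953


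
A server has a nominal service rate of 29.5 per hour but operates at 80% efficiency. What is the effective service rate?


Effective rate = mu * efficiency = 29.5 * 0.8 = 23.6 per hour

23.6 per hour


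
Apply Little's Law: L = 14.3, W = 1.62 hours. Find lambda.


lambda = L / W = 14.3 / 1.62 = 8.83 per hour

8.83 per hour


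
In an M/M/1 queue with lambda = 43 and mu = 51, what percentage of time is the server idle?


Idle fraction = (1 - rho) * 100 = (1 - 43/51) * 100 = 15.7%

15.7%


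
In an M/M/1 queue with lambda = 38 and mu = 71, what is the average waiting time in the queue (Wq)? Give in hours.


rho = 38/71; Wq = rho/(mu - lambda) = 0.0162 hours

0.0162 hours


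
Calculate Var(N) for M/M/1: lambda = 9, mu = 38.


rho = 9/38; Var(N) = rho/(1-rho)^2 = 0.41

0.41


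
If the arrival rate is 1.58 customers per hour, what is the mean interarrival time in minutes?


Mean interarrival time = 60/lambda = 60/1.58 = 37.97 minutes

37.97 minutes


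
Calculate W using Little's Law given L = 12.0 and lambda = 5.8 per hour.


W = L / lambda = 12.0 / 5.8 = 2.069 hours

2.069 hours


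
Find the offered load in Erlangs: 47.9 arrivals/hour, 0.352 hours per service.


Offered load a = lambda * E[S] = 47.9 * 0.352 = 16.86 Erlangs

16.86 Erlangs


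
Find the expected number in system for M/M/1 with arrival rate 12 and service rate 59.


rho = 12/59; L = rho/(1-rho) = 0.26

0.26


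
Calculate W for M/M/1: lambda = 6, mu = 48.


W = 1/(mu - lambda) = 1/(48 - 6) = 0.0238 hours

0.0238 hours


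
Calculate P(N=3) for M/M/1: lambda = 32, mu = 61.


rho = 32/61; P(n) = (1-rho)*rho^n = (1-32/61)*(32/61)^3 = 0.0686

0.0686


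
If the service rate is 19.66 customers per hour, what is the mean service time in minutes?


Mean service time = 60/mu = 60/19.66 = 3.05 minutes

3.05 minutes


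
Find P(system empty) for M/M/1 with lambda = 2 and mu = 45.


P0 = 1 - rho = 1 - 2/45 = 0.9556

0.9556


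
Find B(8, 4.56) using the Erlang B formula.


B(N,A) = (A^N/N!) / sum(A^k/k!, k=0..N) with N=8, A=4.56 = 0.0507

0.0507


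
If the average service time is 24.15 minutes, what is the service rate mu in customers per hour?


mu = 60 / avg_service_time = 60 / 24.15 = 2.48 per hour

2.48 per hour


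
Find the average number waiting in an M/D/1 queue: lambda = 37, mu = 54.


M/D/1: Lq = rho^2 / (2*(1-rho)) where rho = 37/54; Lq = 0.75

0.75


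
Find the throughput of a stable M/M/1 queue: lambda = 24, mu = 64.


For a stable queue (lambda < mu), throughput = lambda = 24 per hour

24 per hour


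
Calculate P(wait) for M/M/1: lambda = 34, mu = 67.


P(wait) = rho = lambda/mu = 34/67 = 0.5075

0.5075


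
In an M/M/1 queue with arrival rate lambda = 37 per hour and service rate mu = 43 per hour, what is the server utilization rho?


rho = lambda/mu = 37/43 = 0.8605

0.8605


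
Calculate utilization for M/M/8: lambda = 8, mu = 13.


rho = lambda/(c*mu) = 8/(8*13) = 0.0769

0.0769


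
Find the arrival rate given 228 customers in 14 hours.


lambda = total arrivals / time = 228 / 14 = 16.29 per hour

16.29 per hour


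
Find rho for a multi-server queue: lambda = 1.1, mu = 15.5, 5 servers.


rho = lambda / (c * mu) = 1.1 / (5 * 15.5) = 0.0142

0.0142


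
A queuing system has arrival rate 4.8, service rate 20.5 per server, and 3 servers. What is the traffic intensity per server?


rho = lambda / (c * mu) = 4.8 / (3 * 20.5) = 0.078

0.078


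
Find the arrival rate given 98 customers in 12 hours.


lambda = total arrivals / time = 98 / 12 = 8.17 per hour

8.17 per hour


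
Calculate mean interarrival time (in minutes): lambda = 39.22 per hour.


Mean interarrival time = 60/lambda = 60/39.22 = 1.53 minutes

1.53 minutes


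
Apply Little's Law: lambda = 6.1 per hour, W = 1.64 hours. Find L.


L = lambda * W = 6.1 * 1.64 = 10.0

10.0


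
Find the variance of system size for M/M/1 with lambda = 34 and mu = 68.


rho = 34/68; Var(N) = rho/(1-rho)^2 = 2.0

2.0


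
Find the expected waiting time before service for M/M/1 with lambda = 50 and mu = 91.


rho = 50/91; Wq = rho/(mu - lambda) = 0.0134 hours

0.0134 hours


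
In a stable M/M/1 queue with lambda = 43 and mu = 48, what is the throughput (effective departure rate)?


For a stable queue (lambda < mu), throughput = lambda = 43 per hour

43 per hour


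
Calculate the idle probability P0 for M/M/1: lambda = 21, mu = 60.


P0 = 1 - rho = 1 - 21/60 = 0.65

0.65


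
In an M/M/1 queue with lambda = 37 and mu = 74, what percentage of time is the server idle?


Idle fraction = (1 - rho) * 100 = (1 - 37/74) * 100 = 50.0%

50.0%


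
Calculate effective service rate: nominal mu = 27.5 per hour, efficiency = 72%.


Effective rate = mu * efficiency = 27.5 * 0.72 = 19.8 per hour

19.8 per hour


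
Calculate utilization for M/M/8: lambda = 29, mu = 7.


rho = lambda/(c*mu) = 29/(8*7) = 0.5179

0.5179


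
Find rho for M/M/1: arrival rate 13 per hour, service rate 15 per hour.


rho = lambda/mu = 13/15 = 0.8667

0.8667


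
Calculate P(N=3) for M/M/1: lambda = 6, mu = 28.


rho = 6/28; P(n) = (1-rho)*rho^n = (1-6/28)*(6/28)^3 = 0.0077

0.0077


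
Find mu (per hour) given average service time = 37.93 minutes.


mu = 60 / avg_service_time = 60 / 37.93 = 1.58 per hour

1.58 per hour


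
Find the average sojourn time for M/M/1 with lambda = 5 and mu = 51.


W = 1/(mu - lambda) = 1/(51 - 5) = 0.0217 hours

0.0217 hours


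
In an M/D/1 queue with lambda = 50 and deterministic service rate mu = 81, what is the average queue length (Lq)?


M/D/1: Lq = rho^2 / (2*(1-rho)) where rho = 50/81; Lq = 0.5

0.5


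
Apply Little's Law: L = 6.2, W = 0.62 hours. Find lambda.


lambda = L / W = 6.2 / 0.62 = 10.0 per hour

10.0 per hour


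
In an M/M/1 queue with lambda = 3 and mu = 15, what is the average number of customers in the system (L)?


rho = 3/15; L = rho/(1-rho) = 0.25

0.25


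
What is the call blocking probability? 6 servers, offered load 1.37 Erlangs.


B(N,A) = (A^N/N!) / sum(A^k/k!, k=0..N) with N=6, A=1.37 = 0.0023

0.0023


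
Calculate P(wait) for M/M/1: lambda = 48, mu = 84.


P(wait) = rho = lambda/mu = 48/84 = 0.5714

0.5714


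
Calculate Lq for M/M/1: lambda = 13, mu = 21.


rho = 13/21; Lq = rho^2/(1-rho) = 1.01

1.01


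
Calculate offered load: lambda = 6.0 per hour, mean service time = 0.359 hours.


Offered load a = lambda * E[S] = 6.0 * 0.359 = 2.15 Erlangs

2.15 Erlangs


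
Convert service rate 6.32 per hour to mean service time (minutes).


Mean service time = 60/mu = 60/6.32 = 9.49 minutes

9.49 minutes


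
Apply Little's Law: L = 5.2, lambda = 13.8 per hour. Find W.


W = L / lambda = 5.2 / 13.8 = 0.3768 hours

0.3768 hours


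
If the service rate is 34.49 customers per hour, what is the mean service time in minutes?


Mean service time = 60/mu = 60/34.49 = 1.74 minutes

1.74 minutes


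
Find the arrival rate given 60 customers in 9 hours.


lambda = total arrivals / time = 60 / 9 = 6.67 per hour

6.67 per hour


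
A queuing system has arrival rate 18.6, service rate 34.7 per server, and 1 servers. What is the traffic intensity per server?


rho = lambda / (c * mu) = 18.6 / (1 * 34.7) = 0.536

0.536


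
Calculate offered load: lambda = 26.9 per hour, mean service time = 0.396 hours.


Offered load a = lambda * E[S] = 26.9 * 0.396 = 10.65 Erlangs

10.65 Erlangs


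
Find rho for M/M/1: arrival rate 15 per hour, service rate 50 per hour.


rho = lambda/mu = 15/50 = 0.3

0.3


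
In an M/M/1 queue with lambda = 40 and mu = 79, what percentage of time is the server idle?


Idle fraction = (1 - rho) * 100 = (1 - 40/79) * 100 = 49.4%

49.4%


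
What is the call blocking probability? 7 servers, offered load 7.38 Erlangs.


B(N,A) = (A^N/N!) / sum(A^k/k!, k=0..N) with N=7, A=7.38 = 0.272

0.272


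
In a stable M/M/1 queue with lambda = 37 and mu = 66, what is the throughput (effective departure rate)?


For a stable queue (lambda < mu), throughput = lambda = 37 per hour

37 per hour


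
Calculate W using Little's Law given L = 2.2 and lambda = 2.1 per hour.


W = L / lambda = 2.2 / 2.1 = 1.0476 hours

1.0476 hours


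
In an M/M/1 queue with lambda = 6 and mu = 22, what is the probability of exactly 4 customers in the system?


rho = 6/22; P(n) = (1-rho)*rho^n = (1-6/22)*(6/22)^4 = 0.004

0.004


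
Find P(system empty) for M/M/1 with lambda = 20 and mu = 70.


P0 = 1 - rho = 1 - 20/70 = 0.7143

0.7143


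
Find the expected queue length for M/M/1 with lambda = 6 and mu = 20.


rho = 6/20; Lq = rho^2/(1-rho) = 0.13

0.13


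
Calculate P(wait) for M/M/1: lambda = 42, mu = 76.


P(wait) = rho = lambda/mu = 42/76 = 0.5526

0.5526


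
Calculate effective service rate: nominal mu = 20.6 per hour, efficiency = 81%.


Effective rate = mu * efficiency = 20.6 * 0.81 = 16.69 per hour

16.69 per hour


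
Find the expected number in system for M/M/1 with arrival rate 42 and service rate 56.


rho = 42/56; L = rho/(1-rho) = 3.0

3.0


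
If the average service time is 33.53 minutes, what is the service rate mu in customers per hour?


mu = 60 / avg_service_time = 60 / 33.53 = 1.79 per hour

1.79 per hour


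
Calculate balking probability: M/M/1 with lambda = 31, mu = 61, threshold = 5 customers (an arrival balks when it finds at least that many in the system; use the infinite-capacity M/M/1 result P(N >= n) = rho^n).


P(N >= 5) = rho^5 = (31/61)^5 = 0.0339

0.0339


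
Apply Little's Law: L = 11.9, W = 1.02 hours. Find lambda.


lambda = L / W = 11.9 / 1.02 = 11.67 per hour

11.67 per hour


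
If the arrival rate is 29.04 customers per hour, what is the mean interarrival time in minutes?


Mean interarrival time = 60/lambda = 60/29.04 = 2.07 minutes

2.07 minutes


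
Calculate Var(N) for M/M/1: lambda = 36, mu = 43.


rho = 36/43; Var(N) = rho/(1-rho)^2 = 31.59

31.59


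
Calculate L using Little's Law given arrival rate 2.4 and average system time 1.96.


L = lambda * W = 2.4 * 1.96 = 4.7

4.7


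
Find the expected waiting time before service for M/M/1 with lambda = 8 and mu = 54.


rho = 8/54; Wq = rho/(mu - lambda) = 0.0032 hours

0.0032 hours


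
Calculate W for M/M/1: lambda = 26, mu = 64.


W = 1/(mu - lambda) = 1/(64 - 26) = 0.0263 hours

0.0263 hours


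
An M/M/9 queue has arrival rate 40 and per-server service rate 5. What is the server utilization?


rho = lambda/(c*mu) = 40/(9*5) = 0.8889

0.8889


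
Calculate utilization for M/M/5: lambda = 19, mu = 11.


rho = lambda/(c*mu) = 19/(5*11) = 0.3455

0.3455


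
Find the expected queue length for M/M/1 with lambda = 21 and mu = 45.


rho = 21/45; Lq = rho^2/(1-rho) = 0.41

0.41


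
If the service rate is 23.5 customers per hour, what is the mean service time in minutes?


Mean service time = 60/mu = 60/23.5 = 2.55 minutes

2.55 minutes


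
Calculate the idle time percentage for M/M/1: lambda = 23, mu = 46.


Idle fraction = (1 - rho) * 100 = (1 - 23/46) * 100 = 50.0%

50.0%


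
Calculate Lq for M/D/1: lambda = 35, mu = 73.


M/D/1: Lq = rho^2 / (2*(1-rho)) where rho = 35/73; Lq = 0.22

0.22


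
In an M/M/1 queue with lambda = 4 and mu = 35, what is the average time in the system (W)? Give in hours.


W = 1/(mu - lambda) = 1/(35 - 4) = 0.0323 hours

0.0323 hours


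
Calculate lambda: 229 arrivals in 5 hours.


lambda = total arrivals / time = 229 / 5 = 45.8 per hour

45.8 per hour


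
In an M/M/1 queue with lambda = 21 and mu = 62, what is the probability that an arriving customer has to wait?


P(wait) = rho = lambda/mu = 21/62 = 0.3387

0.3387


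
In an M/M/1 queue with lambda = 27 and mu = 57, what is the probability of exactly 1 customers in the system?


rho = 27/57; P(n) = (1-rho)*rho^n = (1-27/57)*(27/57)^1 = 0.2493

0.2493


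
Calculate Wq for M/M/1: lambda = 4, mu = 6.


rho = 4/6; Wq = rho/(mu - lambda) = 0.3333 hours

0.3333 hours


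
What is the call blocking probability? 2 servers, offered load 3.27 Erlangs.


B(N,A) = (A^N/N!) / sum(A^k/k!, k=0..N) with N=2, A=3.27 = 0.556

0.556


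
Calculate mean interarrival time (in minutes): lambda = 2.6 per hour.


Mean interarrival time = 60/lambda = 60/2.6 = 23.08 minutes

23.08 minutes


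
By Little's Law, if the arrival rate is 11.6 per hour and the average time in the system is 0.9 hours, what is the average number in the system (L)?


L = lambda * W = 11.6 * 0.9 = 10.44

10.44


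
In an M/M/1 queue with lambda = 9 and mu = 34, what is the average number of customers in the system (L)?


rho = 9/34; L = rho/(1-rho) = 0.36

0.36


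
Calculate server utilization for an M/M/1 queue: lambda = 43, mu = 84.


rho = lambda/mu = 43/84 = 0.5119

0.5119


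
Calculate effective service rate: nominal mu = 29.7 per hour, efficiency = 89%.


Effective rate = mu * efficiency = 29.7 * 0.89 = 26.43 per hour

26.43 per hour


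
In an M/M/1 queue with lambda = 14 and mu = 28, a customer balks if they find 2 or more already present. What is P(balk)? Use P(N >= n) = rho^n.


P(N >= 2) = rho^2 = (14/28)^2 = 0.25

0.25


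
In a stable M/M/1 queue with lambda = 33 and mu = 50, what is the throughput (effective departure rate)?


For a stable queue (lambda < mu), throughput = lambda = 33 per hour

33 per hour


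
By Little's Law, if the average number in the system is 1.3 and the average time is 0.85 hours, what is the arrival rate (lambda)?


lambda = L / W = 1.3 / 0.85 = 1.53 per hour

1.53 per hour


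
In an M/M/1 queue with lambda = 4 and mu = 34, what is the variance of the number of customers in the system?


rho = 4/34; Var(N) = rho/(1-rho)^2 = 0.15

0.15


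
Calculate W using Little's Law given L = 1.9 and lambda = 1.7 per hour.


W = L / lambda = 1.9 / 1.7 = 1.1176 hours

1.1176 hours


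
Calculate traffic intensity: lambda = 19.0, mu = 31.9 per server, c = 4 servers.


rho = lambda / (c * mu) = 19.0 / (4 * 31.9) = 0.1489

0.1489


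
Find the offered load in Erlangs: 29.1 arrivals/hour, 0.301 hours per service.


Offered load a = lambda * E[S] = 29.1 * 0.301 = 8.76 Erlangs

8.76 Erlangs


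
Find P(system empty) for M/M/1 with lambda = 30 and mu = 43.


P0 = 1 - rho = 1 - 30/43 = 0.3023

0.3023


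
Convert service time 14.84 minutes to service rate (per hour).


mu = 60 / avg_service_time = 60 / 14.84 = 4.04 per hour

4.04 per hour


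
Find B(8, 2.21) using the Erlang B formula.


B(N,A) = (A^N/N!) / sum(A^k/k!, k=0..N) with N=8, A=2.21 = 0.0015

0.0015


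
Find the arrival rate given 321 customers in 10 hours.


lambda = total arrivals / time = 321 / 10 = 32.1 per hour

32.1 per hour


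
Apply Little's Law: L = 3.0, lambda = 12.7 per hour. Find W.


W = L / lambda = 3.0 / 12.7 = 0.2362 hours

0.2362 hours


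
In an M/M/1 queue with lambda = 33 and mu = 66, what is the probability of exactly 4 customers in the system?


rho = 33/66; P(n) = (1-rho)*rho^n = (1-33/66)*(33/66)^4 = 0.0313

0.0313


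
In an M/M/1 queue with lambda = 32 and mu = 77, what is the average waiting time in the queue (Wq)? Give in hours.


rho = 32/77; Wq = rho/(mu - lambda) = 0.0092 hours

0.0092 hours


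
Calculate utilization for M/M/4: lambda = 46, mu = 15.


rho = lambda/(c*mu) = 46/(4*15) = 0.7667

0.7667


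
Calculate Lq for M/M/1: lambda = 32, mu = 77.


rho = 32/77; Lq = rho^2/(1-rho) = 0.3

0.3


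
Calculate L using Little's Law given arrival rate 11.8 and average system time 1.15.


L = lambda * W = 11.8 * 1.15 = 13.57

13.57


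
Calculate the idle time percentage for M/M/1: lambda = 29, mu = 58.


Idle fraction = (1 - rho) * 100 = (1 - 29/58) * 100 = 50.0%

50.0%


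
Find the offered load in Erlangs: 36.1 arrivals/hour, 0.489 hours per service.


Offered load a = lambda * E[S] = 36.1 * 0.489 = 17.65 Erlangs

17.65 Erlangs


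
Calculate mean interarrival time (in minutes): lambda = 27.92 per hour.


Mean interarrival time = 60/lambda = 60/27.92 = 2.15 minutes

2.15 minutes


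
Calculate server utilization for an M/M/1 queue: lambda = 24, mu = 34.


rho = lambda/mu = 24/34 = 0.7059

0.7059


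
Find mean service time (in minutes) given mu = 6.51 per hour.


Mean service time = 60/mu = 60/6.51 = 9.22 minutes

9.22 minutes


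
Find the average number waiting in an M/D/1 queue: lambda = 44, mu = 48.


M/D/1: Lq = rho^2 / (2*(1-rho)) where rho = 44/48; Lq = 5.04

5.04


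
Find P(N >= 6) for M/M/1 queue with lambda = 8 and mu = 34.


P(N >= 6) = rho^6 = (8/34)^6 = 0.0002

0.0002


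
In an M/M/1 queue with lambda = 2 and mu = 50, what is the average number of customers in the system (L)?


rho = 2/50; L = rho/(1-rho) = 0.04

0.04


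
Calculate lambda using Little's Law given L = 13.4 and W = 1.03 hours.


lambda = L / W = 13.4 / 1.03 = 13.01 per hour

13.01 per hour


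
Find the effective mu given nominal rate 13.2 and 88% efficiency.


Effective rate = mu * efficiency = 13.2 * 0.88 = 11.62 per hour

11.62 per hour


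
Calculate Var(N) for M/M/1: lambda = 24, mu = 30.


rho = 24/30; Var(N) = rho/(1-rho)^2 = 20.0

20.0


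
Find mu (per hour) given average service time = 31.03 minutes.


mu = 60 / avg_service_time = 60 / 31.03 = 1.93 per hour

1.93 per hour


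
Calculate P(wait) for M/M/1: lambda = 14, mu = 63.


P(wait) = rho = lambda/mu = 14/63 = 0.2222

0.2222


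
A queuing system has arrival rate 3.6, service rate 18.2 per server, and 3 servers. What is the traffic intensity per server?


rho = lambda / (c * mu) = 3.6 / (3 * 18.2) = 0.0659

0.0659


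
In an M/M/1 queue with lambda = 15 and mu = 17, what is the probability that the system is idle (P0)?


P0 = 1 - rho = 1 - 15/17 = 0.1176

0.1176


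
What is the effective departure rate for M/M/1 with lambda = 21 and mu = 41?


For a stable queue (lambda < mu), throughput = lambda = 21 per hour

21 per hour


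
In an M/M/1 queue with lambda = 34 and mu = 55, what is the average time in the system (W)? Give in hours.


W = 1/(mu - lambda) = 1/(55 - 34) = 0.0476 hours

0.0476 hours


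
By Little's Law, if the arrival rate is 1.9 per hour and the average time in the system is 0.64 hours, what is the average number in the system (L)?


L = lambda * W = 1.9 * 0.64 = 1.22

1.22


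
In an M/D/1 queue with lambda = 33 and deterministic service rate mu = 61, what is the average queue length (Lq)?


M/D/1: Lq = rho^2 / (2*(1-rho)) where rho = 33/61; Lq = 0.32

0.32


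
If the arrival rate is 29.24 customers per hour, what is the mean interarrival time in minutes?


Mean interarrival time = 60/lambda = 60/29.24 = 2.05 minutes

2.05 minutes


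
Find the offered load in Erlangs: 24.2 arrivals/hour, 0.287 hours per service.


Offered load a = lambda * E[S] = 24.2 * 0.287 = 6.95 Erlangs

6.95 Erlangs


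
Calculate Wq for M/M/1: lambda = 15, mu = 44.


rho = 15/44; Wq = rho/(mu - lambda) = 0.0118 hours

0.0118 hours


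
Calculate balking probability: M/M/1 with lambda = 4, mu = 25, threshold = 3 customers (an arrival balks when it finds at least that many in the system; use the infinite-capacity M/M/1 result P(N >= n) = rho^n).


P(N >= 3) = rho^3 = (4/25)^3 = 0.0041

0.0041


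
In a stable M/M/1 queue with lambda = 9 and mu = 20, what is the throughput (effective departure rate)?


For a stable queue (lambda < mu), throughput = lambda = 9 per hour

9 per hour


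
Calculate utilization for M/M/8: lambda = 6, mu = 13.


rho = lambda/(c*mu) = 6/(8*13) = 0.0577

0.0577


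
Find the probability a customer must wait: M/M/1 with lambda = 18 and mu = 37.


P(wait) = rho = lambda/mu = 18/37 = 0.4865

0.4865


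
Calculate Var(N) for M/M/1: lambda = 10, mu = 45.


rho = 10/45; Var(N) = rho/(1-rho)^2 = 0.37

0.37


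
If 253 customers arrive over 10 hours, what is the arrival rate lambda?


lambda = total arrivals / time = 253 / 10 = 25.3 per hour

25.3 per hour


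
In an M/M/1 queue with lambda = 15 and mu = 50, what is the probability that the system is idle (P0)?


P0 = 1 - rho = 1 - 15/50 = 0.7

0.7


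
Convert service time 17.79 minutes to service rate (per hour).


mu = 60 / avg_service_time = 60 / 17.79 = 3.37 per hour

3.37 per hour


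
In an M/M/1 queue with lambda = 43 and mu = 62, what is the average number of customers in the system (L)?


rho = 43/62; L = rho/(1-rho) = 2.26

2.26


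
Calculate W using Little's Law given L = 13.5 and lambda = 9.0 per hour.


W = L / lambda = 13.5 / 9.0 = 1.5 hours

1.5 hours


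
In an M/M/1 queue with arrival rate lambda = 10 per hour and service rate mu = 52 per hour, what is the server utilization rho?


rho = lambda/mu = 10/52 = 0.1923

0.1923


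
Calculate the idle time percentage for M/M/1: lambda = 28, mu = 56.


Idle fraction = (1 - rho) * 100 = (1 - 28/56) * 100 = 50.0%

50.0%


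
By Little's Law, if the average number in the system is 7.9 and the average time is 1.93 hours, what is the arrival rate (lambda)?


lambda = L / W = 7.9 / 1.93 = 4.09 per hour

4.09 per hour


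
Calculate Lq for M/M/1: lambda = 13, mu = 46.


rho = 13/46; Lq = rho^2/(1-rho) = 0.11

0.11


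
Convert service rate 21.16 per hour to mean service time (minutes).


Mean service time = 60/mu = 60/21.16 = 2.84 minutes

2.84 minutes


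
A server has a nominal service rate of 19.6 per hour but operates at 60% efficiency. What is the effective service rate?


Effective rate = mu * efficiency = 19.6 * 0.6 = 11.76 per hour

11.76 per hour


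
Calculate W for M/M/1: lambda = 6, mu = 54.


W = 1/(mu - lambda) = 1/(54 - 6) = 0.0208 hours

0.0208 hours


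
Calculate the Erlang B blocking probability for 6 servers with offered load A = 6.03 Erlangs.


B(N,A) = (A^N/N!) / sum(A^k/k!, k=0..N) with N=6, A=6.03 = 0.267

0.267


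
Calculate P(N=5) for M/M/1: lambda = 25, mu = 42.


rho = 25/42; P(n) = (1-rho)*rho^n = (1-25/42)*(25/42)^5 = 0.0302

0.0302


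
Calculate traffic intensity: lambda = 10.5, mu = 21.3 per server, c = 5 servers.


rho = lambda / (c * mu) = 10.5 / (5 * 21.3) = 0.0986

0.0986


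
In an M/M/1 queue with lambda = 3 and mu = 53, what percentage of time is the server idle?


Idle fraction = (1 - rho) * 100 = (1 - 3/53) * 100 = 94.3%

94.3%


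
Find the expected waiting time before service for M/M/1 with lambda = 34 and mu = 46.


rho = 34/46; Wq = rho/(mu - lambda) = 0.0616 hours

0.0616 hours


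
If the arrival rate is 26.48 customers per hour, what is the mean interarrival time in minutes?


Mean interarrival time = 60/lambda = 60/26.48 = 2.27 minutes

2.27 minutes


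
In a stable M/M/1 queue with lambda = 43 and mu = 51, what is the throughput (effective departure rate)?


For a stable queue (lambda < mu), throughput = lambda = 43 per hour

43 per hour


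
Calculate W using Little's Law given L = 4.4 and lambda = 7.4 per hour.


W = L / lambda = 4.4 / 7.4 = 0.5946 hours

0.5946 hours


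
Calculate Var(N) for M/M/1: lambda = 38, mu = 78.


rho = 38/78; Var(N) = rho/(1-rho)^2 = 1.85

1.85


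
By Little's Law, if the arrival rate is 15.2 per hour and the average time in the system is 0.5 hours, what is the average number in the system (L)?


L = lambda * W = 15.2 * 0.5 = 7.6

7.6


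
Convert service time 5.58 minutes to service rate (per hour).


mu = 60 / avg_service_time = 60 / 5.58 = 10.75 per hour

10.75 per hour


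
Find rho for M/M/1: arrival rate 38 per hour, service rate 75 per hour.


rho = lambda/mu = 38/75 = 0.5067

0.5067


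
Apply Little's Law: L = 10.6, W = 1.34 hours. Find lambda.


lambda = L / W = 10.6 / 1.34 = 7.91 per hour

7.91 per hour


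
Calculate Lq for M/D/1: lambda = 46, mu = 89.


M/D/1: Lq = rho^2 / (2*(1-rho)) where rho = 46/89; Lq = 0.28

0.28


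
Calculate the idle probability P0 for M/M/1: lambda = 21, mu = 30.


P0 = 1 - rho = 1 - 21/30 = 0.3

0.3


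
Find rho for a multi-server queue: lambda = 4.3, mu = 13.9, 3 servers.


rho = lambda / (c * mu) = 4.3 / (3 * 13.9) = 0.1031

0.1031


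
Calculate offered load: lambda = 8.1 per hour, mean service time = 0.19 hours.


Offered load a = lambda * E[S] = 8.1 * 0.19 = 1.54 Erlangs

1.54 Erlangs


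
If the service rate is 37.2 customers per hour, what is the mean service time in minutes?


Mean service time = 60/mu = 60/37.2 = 1.61 minutes

1.61 minutes


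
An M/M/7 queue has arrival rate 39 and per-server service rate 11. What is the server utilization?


rho = lambda/(c*mu) = 39/(7*11) = 0.5065

0.5065


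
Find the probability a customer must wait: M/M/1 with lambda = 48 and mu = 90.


P(wait) = rho = lambda/mu = 48/90 = 0.5333

0.5333


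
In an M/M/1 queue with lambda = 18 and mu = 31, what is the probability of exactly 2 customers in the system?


rho = 18/31; P(n) = (1-rho)*rho^n = (1-18/31)*(18/31)^2 = 0.1414

0.1414


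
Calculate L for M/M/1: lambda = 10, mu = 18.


rho = 10/18; L = rho/(1-rho) = 1.25

1.25


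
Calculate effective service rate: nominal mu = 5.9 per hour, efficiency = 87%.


Effective rate = mu * efficiency = 5.9 * 0.87 = 5.13 per hour

5.13 per hour


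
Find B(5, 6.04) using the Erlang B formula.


B(N,A) = (A^N/N!) / sum(A^k/k!, k=0..N) with N=5, A=6.04 = 0.3632

0.3632


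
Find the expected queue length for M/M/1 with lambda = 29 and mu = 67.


rho = 29/67; Lq = rho^2/(1-rho) = 0.33

0.33


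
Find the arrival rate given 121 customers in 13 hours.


lambda = total arrivals / time = 121 / 13 = 9.31 per hour

9.31 per hour


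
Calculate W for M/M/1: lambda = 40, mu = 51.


W = 1/(mu - lambda) = 1/(51 - 40) = 0.0909 hours

0.0909 hours


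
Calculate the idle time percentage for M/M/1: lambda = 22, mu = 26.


Idle fraction = (1 - rho) * 100 = (1 - 22/26) * 100 = 15.4%

15.4%


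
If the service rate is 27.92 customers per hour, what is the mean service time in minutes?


Mean service time = 60/mu = 60/27.92 = 2.15 minutes

2.15 minutes


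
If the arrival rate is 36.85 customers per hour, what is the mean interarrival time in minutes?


Mean interarrival time = 60/lambda = 60/36.85 = 1.63 minutes

1.63 minutes


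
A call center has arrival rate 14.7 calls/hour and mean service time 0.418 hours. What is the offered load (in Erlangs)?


Offered load a = lambda * E[S] = 14.7 * 0.418 = 6.14 Erlangs

6.14 Erlangs


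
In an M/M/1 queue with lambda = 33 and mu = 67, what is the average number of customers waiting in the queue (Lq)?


rho = 33/67; Lq = rho^2/(1-rho) = 0.48

0.48


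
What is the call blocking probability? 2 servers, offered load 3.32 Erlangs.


B(N,A) = (A^N/N!) / sum(A^k/k!, k=0..N) with N=2, A=3.32 = 0.5606

0.5606


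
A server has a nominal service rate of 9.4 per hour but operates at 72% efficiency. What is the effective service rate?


Effective rate = mu * efficiency = 9.4 * 0.72 = 6.77 per hour

6.77 per hour


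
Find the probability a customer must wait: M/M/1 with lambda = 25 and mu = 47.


P(wait) = rho = lambda/mu = 25/47 = 0.5319

0.5319


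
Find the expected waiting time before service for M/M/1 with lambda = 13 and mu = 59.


rho = 13/59; Wq = rho/(mu - lambda) = 0.0048 hours

0.0048 hours


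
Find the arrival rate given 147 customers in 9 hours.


lambda = total arrivals / time = 147 / 9 = 16.33 per hour

16.33 per hour


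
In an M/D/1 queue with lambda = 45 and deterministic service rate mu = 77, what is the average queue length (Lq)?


M/D/1: Lq = rho^2 / (2*(1-rho)) where rho = 45/77; Lq = 0.41

0.41


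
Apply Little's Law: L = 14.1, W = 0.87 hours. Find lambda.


lambda = L / W = 14.1 / 0.87 = 16.21 per hour

16.21 per hour


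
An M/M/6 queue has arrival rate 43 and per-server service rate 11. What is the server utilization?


rho = lambda/(c*mu) = 43/(6*11) = 0.6515

0.6515


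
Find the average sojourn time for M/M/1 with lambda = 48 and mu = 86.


W = 1/(mu - lambda) = 1/(86 - 48) = 0.0263 hours

0.0263 hours


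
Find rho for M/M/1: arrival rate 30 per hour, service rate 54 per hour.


rho = lambda/mu = 30/54 = 0.5556

0.5556


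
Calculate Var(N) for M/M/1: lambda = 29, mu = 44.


rho = 29/44; Var(N) = rho/(1-rho)^2 = 5.67

5.67


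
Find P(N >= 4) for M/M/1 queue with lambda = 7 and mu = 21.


P(N >= 4) = rho^4 = (7/21)^4 = 0.0123

0.0123


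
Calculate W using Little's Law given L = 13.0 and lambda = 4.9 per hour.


W = L / lambda = 13.0 / 4.9 = 2.6531 hours

2.6531 hours


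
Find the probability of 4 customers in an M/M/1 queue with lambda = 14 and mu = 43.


rho = 14/43; P(n) = (1-rho)*rho^n = (1-14/43)*(14/43)^4 = 0.0076

0.0076


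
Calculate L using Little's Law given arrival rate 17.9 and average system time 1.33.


L = lambda * W = 17.9 * 1.33 = 23.81

23.81


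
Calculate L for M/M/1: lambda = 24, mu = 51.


rho = 24/51; L = rho/(1-rho) = 0.89

0.89


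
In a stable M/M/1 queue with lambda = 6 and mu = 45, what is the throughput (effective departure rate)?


For a stable queue (lambda < mu), throughput = lambda = 6 per hour

6 per hour


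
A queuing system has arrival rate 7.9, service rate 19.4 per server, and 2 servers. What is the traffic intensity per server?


rho = lambda / (c * mu) = 7.9 / (2 * 19.4) = 0.2036

0.2036


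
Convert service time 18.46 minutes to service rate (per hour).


mu = 60 / avg_service_time = 60 / 18.46 = 3.25 per hour

3.25 per hour


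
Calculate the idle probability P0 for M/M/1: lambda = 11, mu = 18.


P0 = 1 - rho = 1 - 11/18 = 0.3889

0.3889


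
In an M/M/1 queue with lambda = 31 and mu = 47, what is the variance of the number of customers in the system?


rho = 31/47; Var(N) = rho/(1-rho)^2 = 5.69

5.69


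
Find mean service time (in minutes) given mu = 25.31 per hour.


Mean service time = 60/mu = 60/25.31 = 2.37 minutes

2.37 minutes


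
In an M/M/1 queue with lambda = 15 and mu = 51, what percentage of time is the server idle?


Idle fraction = (1 - rho) * 100 = (1 - 15/51) * 100 = 70.6%

70.6%


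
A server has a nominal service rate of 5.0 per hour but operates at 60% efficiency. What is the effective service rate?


Effective rate = mu * efficiency = 5.0 * 0.6 = 3.0 per hour

3.0 per hour


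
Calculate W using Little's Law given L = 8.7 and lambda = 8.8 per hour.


W = L / lambda = 8.7 / 8.8 = 0.9886 hours

0.9886 hours


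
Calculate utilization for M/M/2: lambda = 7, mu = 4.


rho = lambda/(c*mu) = 7/(2*4) = 0.875

0.875


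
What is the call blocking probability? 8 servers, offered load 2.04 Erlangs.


B(N,A) = (A^N/N!) / sum(A^k/k!, k=0..N) with N=8, A=2.04 = 0.001

0.001


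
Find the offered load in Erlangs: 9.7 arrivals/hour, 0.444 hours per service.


Offered load a = lambda * E[S] = 9.7 * 0.444 = 4.31 Erlangs

4.31 Erlangs


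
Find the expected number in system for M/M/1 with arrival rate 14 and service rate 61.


rho = 14/61; L = rho/(1-rho) = 0.3

0.3


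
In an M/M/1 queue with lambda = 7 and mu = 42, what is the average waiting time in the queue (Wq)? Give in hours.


rho = 7/42; Wq = rho/(mu - lambda) = 0.0048 hours

0.0048 hours


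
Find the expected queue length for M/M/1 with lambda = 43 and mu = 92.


rho = 43/92; Lq = rho^2/(1-rho) = 0.41

0.41


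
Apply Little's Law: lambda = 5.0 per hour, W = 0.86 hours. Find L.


L = lambda * W = 5.0 * 0.86 = 4.3

4.3


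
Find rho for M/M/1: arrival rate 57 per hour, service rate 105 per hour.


rho = lambda/mu = 57/105 = 0.5429

0.5429


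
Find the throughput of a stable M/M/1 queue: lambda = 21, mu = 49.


For a stable queue (lambda < mu), throughput = lambda = 21 per hour

21 per hour


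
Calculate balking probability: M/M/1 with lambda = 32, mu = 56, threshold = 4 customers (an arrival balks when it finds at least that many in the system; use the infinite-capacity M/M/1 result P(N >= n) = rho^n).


P(N >= 4) = rho^4 = (32/56)^4 = 0.1066

0.1066


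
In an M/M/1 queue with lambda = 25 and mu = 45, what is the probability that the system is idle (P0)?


P0 = 1 - rho = 1 - 25/45 = 0.4444

0.4444


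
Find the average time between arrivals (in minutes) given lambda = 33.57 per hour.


Mean interarrival time = 60/lambda = 60/33.57 = 1.79 minutes

1.79 minutes


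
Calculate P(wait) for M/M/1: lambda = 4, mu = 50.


P(wait) = rho = lambda/mu = 4/50 = 0.08

0.08


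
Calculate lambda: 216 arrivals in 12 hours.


lambda = total arrivals / time = 216 / 12 = 18.0 per hour

18.0 per hour


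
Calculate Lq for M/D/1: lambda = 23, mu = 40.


M/D/1: Lq = rho^2 / (2*(1-rho)) where rho = 23/40; Lq = 0.39

0.39


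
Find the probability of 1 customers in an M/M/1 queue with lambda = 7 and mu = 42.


rho = 7/42; P(n) = (1-rho)*rho^n = (1-7/42)*(7/42)^1 = 0.1389

0.1389


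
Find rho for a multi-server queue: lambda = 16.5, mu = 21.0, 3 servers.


rho = lambda / (c * mu) = 16.5 / (3 * 21.0) = 0.2619

0.2619


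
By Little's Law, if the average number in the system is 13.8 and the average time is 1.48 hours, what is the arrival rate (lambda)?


lambda = L / W = 13.8 / 1.48 = 9.32 per hour

9.32 per hour
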